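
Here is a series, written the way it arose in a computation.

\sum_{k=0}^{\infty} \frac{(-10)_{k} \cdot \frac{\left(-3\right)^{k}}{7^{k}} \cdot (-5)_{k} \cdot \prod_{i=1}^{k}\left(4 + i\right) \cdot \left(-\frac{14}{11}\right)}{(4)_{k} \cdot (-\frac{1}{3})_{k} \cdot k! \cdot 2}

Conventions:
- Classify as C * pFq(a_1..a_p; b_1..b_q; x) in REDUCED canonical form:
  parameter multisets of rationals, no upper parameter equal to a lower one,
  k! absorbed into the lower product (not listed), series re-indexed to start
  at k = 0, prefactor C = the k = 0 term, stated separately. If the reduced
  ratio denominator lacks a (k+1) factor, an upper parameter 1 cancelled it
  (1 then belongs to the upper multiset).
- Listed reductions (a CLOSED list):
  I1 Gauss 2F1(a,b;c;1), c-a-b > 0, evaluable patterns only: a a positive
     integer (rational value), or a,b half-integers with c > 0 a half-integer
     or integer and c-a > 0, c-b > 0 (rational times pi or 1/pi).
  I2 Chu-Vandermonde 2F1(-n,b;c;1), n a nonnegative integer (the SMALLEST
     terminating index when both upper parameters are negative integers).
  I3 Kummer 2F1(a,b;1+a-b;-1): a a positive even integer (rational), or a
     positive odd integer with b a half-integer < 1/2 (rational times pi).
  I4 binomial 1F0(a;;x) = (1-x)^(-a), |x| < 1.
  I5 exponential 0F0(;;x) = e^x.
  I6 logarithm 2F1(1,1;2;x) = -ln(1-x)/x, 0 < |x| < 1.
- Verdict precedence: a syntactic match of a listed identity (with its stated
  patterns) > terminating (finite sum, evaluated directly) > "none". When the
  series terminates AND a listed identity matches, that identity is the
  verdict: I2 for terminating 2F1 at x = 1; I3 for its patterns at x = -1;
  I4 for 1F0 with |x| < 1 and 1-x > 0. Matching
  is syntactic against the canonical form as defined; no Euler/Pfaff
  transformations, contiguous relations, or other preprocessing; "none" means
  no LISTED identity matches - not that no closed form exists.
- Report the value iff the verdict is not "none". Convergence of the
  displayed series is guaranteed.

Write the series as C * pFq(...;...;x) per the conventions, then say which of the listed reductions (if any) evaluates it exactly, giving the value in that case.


With C = -\frac{7}{11}: the canonical form is 3F2(-10, -5, 5; -\frac{1}{3}, 4; -\frac{3}{7}). Verdict: terminating - no listed pattern fits, but -5 in the upper list cuts the series at k = 5; direct evaluation. Sum: -\frac{5113202}{41503}.

The tell: t_0 being -\frac{7}{11}, the running product (C = -7/11, x = -3/7) telescopes to a rising factorial.
Step ratio: r(k) = -\frac{3}{7} * (k-10) (k-5) (k+5) / [(k-\frac{1}{3}) (k+4) (k+1)] ; factor over Q: parameters, x = -\frac{3}{7}, and C = -\frac{7}{11}.


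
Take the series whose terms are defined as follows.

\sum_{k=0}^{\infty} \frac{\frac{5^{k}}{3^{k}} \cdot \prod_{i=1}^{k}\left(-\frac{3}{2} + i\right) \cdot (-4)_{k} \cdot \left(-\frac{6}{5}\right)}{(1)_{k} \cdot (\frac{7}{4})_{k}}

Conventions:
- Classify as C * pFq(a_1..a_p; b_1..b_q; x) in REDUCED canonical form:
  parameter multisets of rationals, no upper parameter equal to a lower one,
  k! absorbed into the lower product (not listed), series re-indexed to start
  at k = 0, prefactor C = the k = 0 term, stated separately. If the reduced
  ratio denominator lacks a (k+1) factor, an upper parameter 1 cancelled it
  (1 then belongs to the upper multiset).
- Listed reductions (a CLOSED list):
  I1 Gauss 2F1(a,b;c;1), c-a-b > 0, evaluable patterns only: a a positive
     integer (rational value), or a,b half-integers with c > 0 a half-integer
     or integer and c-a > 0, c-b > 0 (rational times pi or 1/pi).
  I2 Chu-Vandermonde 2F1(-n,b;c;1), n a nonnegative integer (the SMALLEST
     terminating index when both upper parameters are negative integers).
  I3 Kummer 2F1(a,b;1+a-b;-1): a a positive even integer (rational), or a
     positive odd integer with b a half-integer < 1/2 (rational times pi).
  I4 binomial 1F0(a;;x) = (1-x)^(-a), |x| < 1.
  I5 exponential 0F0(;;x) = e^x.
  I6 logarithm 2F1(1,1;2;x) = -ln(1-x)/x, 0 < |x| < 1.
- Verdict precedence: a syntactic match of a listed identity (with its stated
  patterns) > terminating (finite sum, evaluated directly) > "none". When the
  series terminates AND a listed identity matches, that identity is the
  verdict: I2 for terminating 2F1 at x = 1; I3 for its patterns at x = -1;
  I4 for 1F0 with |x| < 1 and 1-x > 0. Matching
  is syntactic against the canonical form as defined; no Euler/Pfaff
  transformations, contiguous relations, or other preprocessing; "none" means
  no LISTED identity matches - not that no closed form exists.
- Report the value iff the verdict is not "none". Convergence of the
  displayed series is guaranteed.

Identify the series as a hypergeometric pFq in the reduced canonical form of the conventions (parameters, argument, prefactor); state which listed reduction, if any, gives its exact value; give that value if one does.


This is -\frac{6}{5} * 2F1(-4, -\frac{1}{2}; \frac{7}{4}; \frac{5}{3}) in reduced canonical form. Verdict: terminating (-4 upstairs). 5 nonzero terms in all; added directly. Exact value: -\frac{554446}{197505}.

Key step: x = \frac{5}{3} and the running product (C = -6/5) telescopes to a rising factorial.
Ratio: r(k) = \frac{5}{3} * (k-4) (k-\frac{1}{2}) / [(k+\frac{7}{4}) (k+1)] - rational; roots negated = parameters, x = \frac{5}{3}, C = -\frac{6}{5}.


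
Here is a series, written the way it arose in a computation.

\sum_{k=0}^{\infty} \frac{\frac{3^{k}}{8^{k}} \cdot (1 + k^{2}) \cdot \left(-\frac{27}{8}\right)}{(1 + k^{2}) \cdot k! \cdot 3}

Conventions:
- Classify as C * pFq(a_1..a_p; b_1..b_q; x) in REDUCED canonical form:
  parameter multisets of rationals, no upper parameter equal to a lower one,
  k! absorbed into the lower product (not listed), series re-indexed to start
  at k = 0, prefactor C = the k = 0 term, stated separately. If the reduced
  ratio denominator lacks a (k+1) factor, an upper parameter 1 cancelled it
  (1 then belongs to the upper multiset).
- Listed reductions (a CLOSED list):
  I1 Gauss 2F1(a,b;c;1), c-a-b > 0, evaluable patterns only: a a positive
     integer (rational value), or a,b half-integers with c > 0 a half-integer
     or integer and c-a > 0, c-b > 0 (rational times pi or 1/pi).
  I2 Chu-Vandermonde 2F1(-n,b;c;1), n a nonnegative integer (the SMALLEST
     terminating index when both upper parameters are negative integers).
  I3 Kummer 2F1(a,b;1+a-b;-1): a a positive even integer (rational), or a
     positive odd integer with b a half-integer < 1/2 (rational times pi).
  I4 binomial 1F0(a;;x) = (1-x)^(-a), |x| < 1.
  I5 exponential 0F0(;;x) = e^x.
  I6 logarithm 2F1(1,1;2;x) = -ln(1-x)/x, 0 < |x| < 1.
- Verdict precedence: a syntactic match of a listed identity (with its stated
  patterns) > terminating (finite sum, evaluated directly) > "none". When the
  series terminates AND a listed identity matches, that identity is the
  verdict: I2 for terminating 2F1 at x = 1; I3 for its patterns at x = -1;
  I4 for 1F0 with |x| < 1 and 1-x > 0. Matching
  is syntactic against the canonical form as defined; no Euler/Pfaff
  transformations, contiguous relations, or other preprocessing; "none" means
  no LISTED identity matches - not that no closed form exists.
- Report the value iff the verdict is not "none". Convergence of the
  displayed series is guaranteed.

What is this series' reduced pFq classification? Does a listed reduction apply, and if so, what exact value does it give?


This is -\frac{9}{8} * 0F0(-; -; \frac{3}{8}) in reduced canonical form. Verdict: the exponential series (I5) matches (the 0F0 exponential series at x = \frac{3}{8}). Its exact value is \left(-\frac{9}{8}\right) \cdot e^{\frac{3}{8}}.

First insight: t_0 = -\frac{9}{8} here, and k^2 + 1 divides numerator and denominator alike; prefactor -9/8 after cancelling.
Consecutive-term ratio: r(k) = \frac{3}{8} * 1 / [(k+1)] - rational; roots negated = parameters, x = \frac{3}{8}, C = -\frac{9}{8}.


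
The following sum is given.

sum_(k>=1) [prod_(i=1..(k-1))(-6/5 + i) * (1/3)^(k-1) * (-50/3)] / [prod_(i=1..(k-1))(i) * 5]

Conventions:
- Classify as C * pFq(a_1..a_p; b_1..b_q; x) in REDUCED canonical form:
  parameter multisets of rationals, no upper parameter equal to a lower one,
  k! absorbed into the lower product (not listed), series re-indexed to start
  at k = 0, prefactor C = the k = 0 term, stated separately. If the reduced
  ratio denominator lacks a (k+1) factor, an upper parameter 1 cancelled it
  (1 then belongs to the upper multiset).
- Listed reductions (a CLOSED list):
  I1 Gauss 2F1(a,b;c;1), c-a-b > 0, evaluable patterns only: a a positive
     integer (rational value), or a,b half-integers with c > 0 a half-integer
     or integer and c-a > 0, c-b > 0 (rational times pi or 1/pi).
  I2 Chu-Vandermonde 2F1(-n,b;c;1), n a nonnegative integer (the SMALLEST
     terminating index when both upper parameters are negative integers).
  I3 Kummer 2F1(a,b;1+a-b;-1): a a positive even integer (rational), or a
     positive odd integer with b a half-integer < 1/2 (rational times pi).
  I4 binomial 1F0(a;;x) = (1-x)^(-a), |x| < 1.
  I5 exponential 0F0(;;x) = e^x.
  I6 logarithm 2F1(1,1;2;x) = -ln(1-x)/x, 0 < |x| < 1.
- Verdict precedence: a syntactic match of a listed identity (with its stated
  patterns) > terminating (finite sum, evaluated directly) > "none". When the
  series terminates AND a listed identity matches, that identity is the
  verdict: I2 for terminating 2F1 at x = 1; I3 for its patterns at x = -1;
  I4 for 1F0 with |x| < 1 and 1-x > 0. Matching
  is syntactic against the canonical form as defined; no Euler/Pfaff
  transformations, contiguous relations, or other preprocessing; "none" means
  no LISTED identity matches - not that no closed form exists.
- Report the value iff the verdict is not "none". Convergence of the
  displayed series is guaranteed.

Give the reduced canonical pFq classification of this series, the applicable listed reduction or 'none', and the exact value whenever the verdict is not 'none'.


Canonical form: C = -10/3 times 1F0 with upper {-1/5}, lower {-}, x = 1/3. Verdict (x = 1/3): binomial (I4) applies (the 1F0 binomial series: exponent 1/5, x = 1/3). Hence: (-10/3) * (2/3)^(1/5).

Key step: t_0 being -10/3, the constant factors (C = -10/3) combine into one prefactor.
Step ratio: r(k) = (1/3) * (k-1/5) / [(k+1)] - rational; roots negated = parameters, x = (1/3), C = -10/3.


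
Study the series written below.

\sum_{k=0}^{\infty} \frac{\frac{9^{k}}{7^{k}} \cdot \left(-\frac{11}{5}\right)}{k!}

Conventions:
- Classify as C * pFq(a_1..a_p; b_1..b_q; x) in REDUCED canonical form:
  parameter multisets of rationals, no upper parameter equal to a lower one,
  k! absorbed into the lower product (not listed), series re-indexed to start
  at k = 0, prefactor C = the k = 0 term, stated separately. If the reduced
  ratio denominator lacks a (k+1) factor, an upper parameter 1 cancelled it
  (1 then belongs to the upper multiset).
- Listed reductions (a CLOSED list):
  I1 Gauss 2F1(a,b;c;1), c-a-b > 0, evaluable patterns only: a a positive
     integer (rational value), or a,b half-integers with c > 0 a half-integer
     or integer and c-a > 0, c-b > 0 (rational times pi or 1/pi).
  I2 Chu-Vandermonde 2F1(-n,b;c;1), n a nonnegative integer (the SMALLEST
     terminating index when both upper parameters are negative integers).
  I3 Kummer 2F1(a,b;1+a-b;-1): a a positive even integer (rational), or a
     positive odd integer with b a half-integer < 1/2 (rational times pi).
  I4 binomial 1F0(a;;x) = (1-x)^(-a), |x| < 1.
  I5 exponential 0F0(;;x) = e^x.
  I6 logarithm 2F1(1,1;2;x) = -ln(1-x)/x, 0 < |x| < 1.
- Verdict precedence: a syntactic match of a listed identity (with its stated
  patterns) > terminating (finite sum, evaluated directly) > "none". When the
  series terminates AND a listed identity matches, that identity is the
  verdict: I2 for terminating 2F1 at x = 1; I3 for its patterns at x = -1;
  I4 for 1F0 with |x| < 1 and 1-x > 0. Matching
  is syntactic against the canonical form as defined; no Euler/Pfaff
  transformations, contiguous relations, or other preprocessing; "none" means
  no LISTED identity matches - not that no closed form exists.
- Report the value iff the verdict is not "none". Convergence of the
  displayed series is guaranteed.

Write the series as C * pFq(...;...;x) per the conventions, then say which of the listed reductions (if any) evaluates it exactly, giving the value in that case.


At argument \frac{9}{7}: a 0F0 with upper {-}, lower {-}, scaled by C = -\frac{11}{5}. Verdict at x = \frac{9}{7}: the exponential series (I5) matches (the 0F0 exponential series at x = \frac{9}{7}). Exact value: \left(-\frac{11}{5}\right) \cdot e^{\frac{9}{7}}.

Key observation: from the first term -\frac{11}{5}: the two geometric factors (prefactor -11/5) combine into one argument.
Term ratio: r(k) = \frac{9}{7} * 1 / [(k+1)] ; factor over Q: parameters, x = \frac{9}{7}, and C = -\frac{11}{5}.


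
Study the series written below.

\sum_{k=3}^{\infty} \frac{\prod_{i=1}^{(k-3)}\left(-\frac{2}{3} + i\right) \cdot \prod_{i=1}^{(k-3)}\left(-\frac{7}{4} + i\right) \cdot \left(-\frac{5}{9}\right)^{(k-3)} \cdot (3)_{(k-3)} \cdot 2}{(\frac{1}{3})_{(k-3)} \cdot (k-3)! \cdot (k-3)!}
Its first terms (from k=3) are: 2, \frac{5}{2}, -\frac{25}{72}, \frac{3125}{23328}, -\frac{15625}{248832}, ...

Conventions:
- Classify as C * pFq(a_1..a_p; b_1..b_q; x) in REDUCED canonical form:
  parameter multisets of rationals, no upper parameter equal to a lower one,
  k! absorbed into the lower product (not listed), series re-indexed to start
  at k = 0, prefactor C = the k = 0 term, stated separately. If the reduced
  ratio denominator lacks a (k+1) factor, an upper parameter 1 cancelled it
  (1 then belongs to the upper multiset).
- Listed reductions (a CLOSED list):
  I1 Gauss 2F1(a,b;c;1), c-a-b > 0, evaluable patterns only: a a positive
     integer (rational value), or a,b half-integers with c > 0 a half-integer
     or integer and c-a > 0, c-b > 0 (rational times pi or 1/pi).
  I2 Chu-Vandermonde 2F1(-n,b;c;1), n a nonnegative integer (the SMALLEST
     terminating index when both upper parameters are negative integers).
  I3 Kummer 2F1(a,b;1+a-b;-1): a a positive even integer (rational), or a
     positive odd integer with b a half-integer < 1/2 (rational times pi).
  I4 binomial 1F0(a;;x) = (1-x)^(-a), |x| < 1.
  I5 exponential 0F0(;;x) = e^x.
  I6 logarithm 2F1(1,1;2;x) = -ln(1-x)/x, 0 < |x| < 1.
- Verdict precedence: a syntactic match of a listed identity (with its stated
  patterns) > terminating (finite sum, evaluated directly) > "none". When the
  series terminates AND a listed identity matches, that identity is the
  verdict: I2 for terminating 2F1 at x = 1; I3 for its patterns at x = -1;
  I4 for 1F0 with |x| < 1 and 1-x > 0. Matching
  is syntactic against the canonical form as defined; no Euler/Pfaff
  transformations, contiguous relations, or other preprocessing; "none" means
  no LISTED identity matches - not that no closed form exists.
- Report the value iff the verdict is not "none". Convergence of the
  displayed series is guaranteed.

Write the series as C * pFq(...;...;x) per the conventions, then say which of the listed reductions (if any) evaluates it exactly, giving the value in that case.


With C = 2: the canonical form is 2F1(-\frac{3}{4}, 3; 1; -\frac{5}{9}). Verdict: none - at argument -\frac{5}{9} the multisets {-\frac{3}{4}, 3} ; {1} match no listed identity.

The tell: t_0 being 2, the denominator's factorial ratio (C = 2) is a lower Pochhammer.
Term ratio: r(k) = -\frac{5}{9} * (k-\frac{3}{4}) (k+3) / [(k+1) (k+1)] ; factor over Q: parameters, x = -\frac{5}{9}, and C = 2.


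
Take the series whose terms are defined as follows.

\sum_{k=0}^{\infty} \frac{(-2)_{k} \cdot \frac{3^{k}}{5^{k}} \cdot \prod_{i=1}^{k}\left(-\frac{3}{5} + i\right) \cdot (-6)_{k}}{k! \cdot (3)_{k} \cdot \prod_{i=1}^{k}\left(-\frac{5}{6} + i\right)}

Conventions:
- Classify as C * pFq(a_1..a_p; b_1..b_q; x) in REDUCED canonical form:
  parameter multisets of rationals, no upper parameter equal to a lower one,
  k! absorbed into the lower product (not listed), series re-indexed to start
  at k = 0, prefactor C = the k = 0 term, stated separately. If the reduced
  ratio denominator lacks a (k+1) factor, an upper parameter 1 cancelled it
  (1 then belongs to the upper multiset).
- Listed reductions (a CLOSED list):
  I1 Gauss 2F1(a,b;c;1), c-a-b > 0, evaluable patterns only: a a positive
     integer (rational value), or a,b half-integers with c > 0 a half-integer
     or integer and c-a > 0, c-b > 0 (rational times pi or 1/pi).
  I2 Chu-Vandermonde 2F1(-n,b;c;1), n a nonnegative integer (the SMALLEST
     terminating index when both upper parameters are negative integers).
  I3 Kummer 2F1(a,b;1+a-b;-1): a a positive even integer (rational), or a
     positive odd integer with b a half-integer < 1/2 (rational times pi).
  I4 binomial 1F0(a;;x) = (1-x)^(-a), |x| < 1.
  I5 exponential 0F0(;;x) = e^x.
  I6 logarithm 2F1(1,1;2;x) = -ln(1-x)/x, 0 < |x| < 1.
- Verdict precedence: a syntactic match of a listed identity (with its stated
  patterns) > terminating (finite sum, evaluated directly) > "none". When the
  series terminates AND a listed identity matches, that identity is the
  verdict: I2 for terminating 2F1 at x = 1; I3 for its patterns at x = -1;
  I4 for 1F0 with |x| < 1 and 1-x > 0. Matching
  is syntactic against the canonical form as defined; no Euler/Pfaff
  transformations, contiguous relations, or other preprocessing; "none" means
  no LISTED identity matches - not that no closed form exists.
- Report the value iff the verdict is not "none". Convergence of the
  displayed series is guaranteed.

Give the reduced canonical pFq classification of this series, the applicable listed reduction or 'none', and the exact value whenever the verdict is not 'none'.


Classification (C = 1): 3F2 with upper {-6, -2, \frac{2}{5}}, lower {\frac{1}{6}, 3}, argument x = \frac{3}{5}. Verdict: terminating at k = 2: the factor (-2)_k kills every later term; summing the 3 survivors is exact. Exact value: \frac{1169}{125}.

Key observation: t_0 being 1, the lower running product (C = 1) is a rising factorial.
Ratio: r(k) = \frac{3}{5} * (k-6) (k-2) (k+\frac{2}{5}) / [(k+\frac{1}{6}) (k+3) (k+1)] - rational in k. x = \frac{3}{5}; t_0 = 1; negate the roots.


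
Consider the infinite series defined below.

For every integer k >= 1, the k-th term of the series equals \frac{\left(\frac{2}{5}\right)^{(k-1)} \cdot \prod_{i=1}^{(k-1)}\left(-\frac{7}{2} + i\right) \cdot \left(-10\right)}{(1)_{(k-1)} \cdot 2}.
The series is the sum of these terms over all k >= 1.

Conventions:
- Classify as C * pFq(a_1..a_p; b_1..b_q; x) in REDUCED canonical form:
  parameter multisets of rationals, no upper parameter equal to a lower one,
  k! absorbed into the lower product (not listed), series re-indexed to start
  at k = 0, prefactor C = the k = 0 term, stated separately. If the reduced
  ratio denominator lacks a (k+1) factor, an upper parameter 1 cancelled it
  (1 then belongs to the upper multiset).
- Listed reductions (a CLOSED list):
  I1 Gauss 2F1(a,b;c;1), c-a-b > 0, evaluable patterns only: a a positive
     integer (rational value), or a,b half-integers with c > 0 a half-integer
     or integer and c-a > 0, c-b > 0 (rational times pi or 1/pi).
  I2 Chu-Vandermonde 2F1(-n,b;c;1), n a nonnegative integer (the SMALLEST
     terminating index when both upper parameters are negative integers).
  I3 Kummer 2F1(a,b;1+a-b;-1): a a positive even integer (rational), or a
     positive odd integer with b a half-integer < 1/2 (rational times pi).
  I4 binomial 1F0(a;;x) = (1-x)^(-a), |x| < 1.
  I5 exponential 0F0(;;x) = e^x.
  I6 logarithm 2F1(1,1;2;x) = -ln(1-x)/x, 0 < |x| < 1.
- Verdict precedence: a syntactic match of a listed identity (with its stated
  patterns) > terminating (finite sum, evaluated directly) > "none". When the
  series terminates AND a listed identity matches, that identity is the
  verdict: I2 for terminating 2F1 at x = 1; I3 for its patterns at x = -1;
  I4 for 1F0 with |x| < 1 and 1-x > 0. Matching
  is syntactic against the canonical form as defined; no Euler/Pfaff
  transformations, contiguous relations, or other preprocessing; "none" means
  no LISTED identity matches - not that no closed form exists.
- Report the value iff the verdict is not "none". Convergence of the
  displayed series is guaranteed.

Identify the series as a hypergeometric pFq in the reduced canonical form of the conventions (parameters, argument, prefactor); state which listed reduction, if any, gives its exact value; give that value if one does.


The series (x = \frac{2}{5}) is 1F0: upper {-\frac{5}{2}}, lower {-}, prefactor -5. Verdict: binomial (I4) fires (the 1F0 binomial series: exponent 5/2, x = \frac{2}{5}). Its exact value is \left(-5\right) \cdot \left(\frac{3}{5}\right)^{\frac{5}{2}}.

The tell: x = \frac{2}{5} and the constant factors (prefactor -5) combine into one prefactor.
Term ratio: r(k) = \frac{2}{5} * (k-\frac{5}{2}) / [(k+1)] - poly over poly, x = \frac{2}{5} from leading terms; C = -5 at k = 0.


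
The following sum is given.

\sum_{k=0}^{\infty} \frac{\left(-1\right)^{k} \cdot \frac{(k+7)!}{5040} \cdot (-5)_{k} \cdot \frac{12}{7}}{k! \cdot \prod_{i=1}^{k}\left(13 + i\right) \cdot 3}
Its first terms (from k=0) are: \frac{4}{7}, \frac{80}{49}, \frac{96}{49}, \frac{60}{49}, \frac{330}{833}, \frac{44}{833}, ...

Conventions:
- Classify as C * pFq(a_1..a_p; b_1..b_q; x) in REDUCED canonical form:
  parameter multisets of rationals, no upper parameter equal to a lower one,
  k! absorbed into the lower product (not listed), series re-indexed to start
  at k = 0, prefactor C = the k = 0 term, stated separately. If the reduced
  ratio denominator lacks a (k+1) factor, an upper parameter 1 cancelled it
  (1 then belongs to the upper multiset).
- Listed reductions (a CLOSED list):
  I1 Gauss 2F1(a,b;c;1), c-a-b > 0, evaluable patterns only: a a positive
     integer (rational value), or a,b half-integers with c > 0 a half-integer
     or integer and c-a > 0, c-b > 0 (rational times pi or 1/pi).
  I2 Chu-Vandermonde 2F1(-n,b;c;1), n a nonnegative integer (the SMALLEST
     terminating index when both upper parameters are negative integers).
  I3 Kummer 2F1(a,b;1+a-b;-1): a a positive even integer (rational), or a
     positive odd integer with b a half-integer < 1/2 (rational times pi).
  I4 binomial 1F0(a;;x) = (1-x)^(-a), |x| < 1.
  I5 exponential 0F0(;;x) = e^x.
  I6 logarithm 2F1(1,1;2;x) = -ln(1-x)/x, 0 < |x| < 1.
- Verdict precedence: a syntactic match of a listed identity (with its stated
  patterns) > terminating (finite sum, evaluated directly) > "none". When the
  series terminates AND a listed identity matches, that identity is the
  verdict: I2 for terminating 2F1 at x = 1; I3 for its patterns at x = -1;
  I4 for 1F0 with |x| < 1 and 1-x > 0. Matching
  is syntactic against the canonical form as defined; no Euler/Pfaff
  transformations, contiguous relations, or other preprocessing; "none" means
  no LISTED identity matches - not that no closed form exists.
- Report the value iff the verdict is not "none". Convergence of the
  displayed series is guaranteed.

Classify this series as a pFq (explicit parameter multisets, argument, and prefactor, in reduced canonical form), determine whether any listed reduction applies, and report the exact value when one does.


With C = \frac{4}{7}: the canonical form is 2F1(-5, 8; 14; -1). Verdict at x = -1: Kummer (I3) matches (x = -1; c = 14 equals 1+a-b for upper {-5, 8}: listed pattern). Sum: \frac{286}{49}.

The tell: from the first term \frac{4}{7}: the constant factors (prefactor 4/7) combine into one prefactor.
Step ratio: r(k) = -1 * (k-5) (k+8) / [(k+14) (k+1)] ; factor over Q: parameters, x = -1, and C = \frac{4}{7}.


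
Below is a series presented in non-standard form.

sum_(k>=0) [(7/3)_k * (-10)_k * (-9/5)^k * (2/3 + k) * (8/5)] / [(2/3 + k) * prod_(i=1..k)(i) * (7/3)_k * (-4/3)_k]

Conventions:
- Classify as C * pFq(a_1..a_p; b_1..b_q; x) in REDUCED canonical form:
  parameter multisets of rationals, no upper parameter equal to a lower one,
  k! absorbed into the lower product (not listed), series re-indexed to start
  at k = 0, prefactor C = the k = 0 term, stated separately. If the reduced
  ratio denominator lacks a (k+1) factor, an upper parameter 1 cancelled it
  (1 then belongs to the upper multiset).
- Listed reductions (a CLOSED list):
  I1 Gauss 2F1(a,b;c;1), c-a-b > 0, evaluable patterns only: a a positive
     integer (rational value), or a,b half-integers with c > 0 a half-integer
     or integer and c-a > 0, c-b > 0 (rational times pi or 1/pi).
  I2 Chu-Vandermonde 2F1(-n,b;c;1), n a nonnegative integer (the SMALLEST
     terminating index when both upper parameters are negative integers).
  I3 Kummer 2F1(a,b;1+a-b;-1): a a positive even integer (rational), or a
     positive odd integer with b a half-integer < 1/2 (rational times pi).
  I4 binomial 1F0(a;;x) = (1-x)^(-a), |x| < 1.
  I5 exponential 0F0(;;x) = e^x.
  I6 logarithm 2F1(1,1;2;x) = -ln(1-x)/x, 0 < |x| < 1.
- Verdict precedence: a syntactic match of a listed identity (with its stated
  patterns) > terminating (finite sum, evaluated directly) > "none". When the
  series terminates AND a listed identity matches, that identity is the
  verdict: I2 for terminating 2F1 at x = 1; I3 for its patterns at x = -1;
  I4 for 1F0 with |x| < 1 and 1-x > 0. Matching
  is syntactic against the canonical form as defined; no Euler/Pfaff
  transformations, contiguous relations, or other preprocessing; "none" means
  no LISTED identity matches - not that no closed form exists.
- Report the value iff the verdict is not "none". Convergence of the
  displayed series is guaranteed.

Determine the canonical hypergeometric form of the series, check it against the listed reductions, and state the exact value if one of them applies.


Classification (C = 8/5): 1F1 with upper {-10}, lower {-4/3}, argument x = -9/5. Verdict: terminating - no listed pattern fits, but -10 in the upper list cuts the series at k = 10; direct evaluation. Value: 47433727104287397199/2352109375000000.

The tell: t_0 being 8/5, the product of the first k integers (C = 8/5, x = -9/5) is k!.
Consecutive-term ratio: r(k) = (-9/5) * (k-10) / [(k-4/3) (k+1)] - rational in k, leading ratio (-9/5); with t_0 = 8/5, classification follows.


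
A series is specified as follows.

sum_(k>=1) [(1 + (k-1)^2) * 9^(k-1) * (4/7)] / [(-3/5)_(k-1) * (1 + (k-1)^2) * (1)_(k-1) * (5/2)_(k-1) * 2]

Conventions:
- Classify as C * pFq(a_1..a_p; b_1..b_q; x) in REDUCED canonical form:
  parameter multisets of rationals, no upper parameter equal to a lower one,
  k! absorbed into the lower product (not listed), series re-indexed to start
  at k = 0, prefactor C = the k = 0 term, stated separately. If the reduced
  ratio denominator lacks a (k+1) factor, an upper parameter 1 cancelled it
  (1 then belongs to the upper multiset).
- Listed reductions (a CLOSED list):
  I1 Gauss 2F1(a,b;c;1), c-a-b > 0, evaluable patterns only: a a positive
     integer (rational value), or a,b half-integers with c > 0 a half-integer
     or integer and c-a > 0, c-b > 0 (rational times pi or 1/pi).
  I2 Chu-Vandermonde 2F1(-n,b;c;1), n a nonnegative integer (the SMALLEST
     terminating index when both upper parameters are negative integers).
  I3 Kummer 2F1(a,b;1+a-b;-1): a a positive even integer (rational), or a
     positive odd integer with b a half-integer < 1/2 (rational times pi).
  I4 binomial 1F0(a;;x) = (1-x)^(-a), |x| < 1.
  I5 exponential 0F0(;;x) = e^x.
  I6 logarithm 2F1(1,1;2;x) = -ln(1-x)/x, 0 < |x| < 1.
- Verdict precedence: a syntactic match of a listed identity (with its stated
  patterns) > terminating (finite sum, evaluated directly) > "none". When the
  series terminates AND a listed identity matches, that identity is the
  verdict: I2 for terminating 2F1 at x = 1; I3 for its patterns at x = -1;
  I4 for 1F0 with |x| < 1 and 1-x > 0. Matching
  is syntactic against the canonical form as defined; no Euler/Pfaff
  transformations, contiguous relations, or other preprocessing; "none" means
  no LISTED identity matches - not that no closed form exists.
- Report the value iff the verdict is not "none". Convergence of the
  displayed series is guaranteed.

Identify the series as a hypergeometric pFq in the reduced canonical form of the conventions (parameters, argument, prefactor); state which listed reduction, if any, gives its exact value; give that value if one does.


This is 2/7 * 0F2(-; -3/5, 5/2; 9) in reduced canonical form. Verdict: none. Every listed pattern misses the 0F2 form at 9, upper {-}.

The tell: t_0 being 2/7, (1)_k (C = 2/7, x = 9) is k! itself.
Adjacent-term ratio: r(k) = 9 * 1 / [(k-3/5) (k+5/2) (k+1)] - rational in k. x = 9; t_0 = 2/7; negate the roots.


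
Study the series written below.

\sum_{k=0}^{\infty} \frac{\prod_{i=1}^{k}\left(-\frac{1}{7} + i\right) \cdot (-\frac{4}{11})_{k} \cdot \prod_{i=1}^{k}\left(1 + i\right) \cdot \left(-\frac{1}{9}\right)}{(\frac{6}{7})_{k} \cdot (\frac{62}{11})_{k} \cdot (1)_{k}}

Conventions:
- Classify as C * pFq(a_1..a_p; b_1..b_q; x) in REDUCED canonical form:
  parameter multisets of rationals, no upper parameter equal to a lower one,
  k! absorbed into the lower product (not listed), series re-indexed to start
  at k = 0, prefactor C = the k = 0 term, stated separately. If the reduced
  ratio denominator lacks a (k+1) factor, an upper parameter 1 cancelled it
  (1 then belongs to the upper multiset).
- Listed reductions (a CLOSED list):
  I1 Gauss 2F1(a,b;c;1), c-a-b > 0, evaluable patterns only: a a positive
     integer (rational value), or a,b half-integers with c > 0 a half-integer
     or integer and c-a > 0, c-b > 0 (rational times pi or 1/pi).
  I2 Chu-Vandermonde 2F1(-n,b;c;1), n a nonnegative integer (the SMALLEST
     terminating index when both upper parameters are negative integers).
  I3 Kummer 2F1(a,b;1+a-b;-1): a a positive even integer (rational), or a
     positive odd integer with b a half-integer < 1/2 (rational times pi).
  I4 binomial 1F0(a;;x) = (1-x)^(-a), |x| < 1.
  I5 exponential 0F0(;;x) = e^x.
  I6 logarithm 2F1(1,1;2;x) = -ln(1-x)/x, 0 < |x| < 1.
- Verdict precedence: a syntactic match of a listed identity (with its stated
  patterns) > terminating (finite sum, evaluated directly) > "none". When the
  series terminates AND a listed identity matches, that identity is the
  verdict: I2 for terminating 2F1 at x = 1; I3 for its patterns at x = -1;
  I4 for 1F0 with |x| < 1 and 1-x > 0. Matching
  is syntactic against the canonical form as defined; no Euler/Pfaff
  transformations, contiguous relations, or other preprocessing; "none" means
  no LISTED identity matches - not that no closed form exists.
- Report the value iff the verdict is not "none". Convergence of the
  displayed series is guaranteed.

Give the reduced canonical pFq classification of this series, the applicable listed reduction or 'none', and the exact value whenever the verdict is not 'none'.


Classification (C = -\frac{1}{9}): 2F1 with upper {-\frac{4}{11}, 2}, lower {\frac{62}{11}}, argument x = 1. Verdict: this is Gauss (I1, integer-parameter pattern) (x = 1: the Gamma ratio telescopes since c-a-b = 4 > 0 and a = 2 in Z>0). Sum: -\frac{34}{363}.

The tell: t_0 being -\frac{1}{9}, the running product (prefactor -1/9) telescopes to a rising factorial.
Step ratio: r(k) = 1 * (k-\frac{4}{11}) (k+2) / [(k+\frac{62}{11}) (k+1)] - rational; roots negated = parameters, x = 1, C = -\frac{1}{9}.


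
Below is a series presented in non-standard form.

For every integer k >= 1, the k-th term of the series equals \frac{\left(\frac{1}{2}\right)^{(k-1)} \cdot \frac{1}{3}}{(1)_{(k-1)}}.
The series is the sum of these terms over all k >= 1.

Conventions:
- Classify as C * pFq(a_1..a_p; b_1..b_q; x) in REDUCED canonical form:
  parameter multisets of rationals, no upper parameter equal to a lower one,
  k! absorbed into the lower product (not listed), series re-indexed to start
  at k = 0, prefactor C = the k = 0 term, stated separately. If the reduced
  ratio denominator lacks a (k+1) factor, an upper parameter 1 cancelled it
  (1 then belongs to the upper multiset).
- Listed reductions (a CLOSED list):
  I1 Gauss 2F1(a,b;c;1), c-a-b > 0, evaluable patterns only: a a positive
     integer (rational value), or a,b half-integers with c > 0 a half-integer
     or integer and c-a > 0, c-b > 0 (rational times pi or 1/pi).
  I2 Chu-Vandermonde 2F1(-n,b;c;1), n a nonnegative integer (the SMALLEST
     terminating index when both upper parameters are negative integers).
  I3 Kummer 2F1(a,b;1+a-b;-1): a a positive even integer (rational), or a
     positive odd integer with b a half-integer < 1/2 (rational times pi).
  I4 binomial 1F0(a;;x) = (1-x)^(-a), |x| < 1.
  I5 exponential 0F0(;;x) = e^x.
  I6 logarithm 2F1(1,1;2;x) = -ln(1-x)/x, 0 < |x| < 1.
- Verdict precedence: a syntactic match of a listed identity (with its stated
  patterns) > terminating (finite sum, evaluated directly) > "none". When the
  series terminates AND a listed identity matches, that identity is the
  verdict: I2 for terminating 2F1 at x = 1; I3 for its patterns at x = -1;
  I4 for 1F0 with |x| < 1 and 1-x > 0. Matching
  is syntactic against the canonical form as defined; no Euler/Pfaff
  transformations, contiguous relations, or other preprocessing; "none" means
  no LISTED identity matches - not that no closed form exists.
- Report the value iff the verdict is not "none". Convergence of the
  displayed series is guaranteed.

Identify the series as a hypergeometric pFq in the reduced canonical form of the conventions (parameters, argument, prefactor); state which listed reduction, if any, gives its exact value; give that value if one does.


The series (x = \frac{1}{2}) is 0F0: upper {-}, lower {-}, prefactor \frac{1}{3}. Verdict: exponential (I5) matches (the 0F0 exponential series at x = \frac{1}{2}). Sum: \frac{1}{3} \cdot e^{\frac{1}{2}}.

Structural cue: x = \frac{1}{2} and (1)_k (prefactor 1/3) is k! itself.
Step ratio: r(k) = \frac{1}{2} * 1 / [(k+1)] - rational in k. x = \frac{1}{2}; t_0 = \frac{1}{3}; negate the roots.


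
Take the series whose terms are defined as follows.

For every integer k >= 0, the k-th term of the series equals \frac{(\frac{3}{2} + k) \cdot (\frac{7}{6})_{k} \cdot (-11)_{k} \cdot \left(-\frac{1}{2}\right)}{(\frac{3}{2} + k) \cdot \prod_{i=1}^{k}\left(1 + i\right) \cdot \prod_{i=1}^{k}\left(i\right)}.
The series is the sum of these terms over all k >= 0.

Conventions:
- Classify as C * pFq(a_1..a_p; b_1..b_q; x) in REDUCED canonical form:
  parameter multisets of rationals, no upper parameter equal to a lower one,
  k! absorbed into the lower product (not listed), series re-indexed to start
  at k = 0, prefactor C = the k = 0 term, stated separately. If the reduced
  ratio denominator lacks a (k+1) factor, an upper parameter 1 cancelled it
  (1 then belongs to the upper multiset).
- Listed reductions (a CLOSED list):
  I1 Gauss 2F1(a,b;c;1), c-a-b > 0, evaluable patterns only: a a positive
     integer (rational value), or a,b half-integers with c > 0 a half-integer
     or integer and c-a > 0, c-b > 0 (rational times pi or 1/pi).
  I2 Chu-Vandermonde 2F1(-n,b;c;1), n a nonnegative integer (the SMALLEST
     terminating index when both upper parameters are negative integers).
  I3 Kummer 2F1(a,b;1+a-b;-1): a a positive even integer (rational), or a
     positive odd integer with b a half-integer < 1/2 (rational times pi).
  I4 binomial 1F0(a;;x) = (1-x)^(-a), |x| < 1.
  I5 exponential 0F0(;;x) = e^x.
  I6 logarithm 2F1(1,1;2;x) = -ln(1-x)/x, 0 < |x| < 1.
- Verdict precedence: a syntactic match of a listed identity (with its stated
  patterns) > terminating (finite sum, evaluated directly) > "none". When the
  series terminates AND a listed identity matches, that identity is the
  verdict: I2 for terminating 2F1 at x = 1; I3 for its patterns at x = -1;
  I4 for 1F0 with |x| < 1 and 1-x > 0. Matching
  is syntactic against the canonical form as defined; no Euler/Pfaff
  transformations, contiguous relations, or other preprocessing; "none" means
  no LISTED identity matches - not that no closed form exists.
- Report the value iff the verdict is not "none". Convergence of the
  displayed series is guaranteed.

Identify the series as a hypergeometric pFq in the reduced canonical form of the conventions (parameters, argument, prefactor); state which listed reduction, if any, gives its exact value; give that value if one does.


The tell: x = 1 and the product of the first k integers (C = -1/2, x = 1) is k!.
Term ratio: r(k) = 1 * (k-11) (k+\frac{7}{6}) / [(k+2) (k+1)] - rational in k. x = 1; t_0 = -\frac{1}{2}; negate the roots.

Classification (C = -\frac{1}{2}): 2F1 with upper {-11, \frac{7}{6}}, lower {2}, argument x = 1. Verdict: Chu-Vandermonde (I2) fires (terminating 2F1 at x = 1 with n = 11, b = 7/6, c = 2). Its exact value is -\frac{4441173173515}{180551034077184}.


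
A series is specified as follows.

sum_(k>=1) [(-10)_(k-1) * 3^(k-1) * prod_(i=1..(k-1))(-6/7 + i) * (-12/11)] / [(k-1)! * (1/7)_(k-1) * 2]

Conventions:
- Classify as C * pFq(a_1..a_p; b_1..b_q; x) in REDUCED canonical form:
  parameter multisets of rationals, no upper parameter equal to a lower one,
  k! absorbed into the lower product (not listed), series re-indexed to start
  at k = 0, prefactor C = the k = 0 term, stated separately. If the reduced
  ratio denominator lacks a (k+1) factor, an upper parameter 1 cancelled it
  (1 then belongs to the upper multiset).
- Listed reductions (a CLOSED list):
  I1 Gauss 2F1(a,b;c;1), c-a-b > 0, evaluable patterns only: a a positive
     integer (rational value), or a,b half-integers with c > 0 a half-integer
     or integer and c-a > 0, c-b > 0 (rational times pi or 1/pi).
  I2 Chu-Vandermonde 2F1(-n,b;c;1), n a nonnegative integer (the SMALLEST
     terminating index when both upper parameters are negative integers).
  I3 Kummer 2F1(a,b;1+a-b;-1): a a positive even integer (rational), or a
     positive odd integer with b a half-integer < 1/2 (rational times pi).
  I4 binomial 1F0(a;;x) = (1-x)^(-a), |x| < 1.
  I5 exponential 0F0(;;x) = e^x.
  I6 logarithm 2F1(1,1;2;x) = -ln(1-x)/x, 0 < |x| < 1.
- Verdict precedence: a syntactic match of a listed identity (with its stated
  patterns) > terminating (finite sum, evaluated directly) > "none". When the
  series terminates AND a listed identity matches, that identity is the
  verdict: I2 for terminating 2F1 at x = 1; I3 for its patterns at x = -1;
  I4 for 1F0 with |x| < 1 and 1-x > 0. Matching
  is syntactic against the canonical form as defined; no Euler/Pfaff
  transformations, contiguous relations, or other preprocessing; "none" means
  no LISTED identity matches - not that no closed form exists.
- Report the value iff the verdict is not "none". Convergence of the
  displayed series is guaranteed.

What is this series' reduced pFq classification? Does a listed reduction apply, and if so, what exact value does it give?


With C = -6/11: the canonical form is 1F0(-10; -; 3). Verdict: terminating - the sum ends at index 10 because -10 is a negative integer; exact evaluation follows. Hence: -6144/11.

Key step: t_0 = -6/11 here, and the parameter 1/7 appears in both the upper and lower lists and cancels.
Step ratio: r(k) = 3 * (k-10) / [(k+1)] ; factor over Q: parameters, x = 3, and C = -6/11.


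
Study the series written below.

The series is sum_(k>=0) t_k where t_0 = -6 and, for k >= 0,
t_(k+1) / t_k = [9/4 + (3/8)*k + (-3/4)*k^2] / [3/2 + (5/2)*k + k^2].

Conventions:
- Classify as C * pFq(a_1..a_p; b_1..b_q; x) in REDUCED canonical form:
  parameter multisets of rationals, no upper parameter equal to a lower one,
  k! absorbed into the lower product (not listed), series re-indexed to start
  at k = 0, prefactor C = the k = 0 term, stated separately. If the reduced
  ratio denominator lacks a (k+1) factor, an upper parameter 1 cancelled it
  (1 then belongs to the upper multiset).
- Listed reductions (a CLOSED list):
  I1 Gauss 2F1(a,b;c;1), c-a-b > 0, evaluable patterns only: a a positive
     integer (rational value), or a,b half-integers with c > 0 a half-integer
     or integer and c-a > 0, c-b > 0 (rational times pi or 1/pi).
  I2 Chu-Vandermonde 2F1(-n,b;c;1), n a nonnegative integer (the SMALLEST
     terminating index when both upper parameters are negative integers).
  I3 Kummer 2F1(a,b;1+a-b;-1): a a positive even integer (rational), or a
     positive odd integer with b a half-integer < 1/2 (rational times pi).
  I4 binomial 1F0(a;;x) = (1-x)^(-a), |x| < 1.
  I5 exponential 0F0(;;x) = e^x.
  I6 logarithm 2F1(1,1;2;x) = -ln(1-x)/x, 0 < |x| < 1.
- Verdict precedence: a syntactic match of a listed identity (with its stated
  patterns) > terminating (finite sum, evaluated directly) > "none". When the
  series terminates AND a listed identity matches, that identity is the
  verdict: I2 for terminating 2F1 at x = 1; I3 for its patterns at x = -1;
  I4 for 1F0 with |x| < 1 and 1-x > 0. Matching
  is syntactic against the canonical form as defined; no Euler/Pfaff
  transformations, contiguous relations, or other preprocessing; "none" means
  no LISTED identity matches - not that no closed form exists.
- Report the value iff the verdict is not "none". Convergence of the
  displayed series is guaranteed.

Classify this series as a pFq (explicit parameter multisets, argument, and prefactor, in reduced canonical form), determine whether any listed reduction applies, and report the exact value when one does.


Key step: t_0 being -6, cancel k + 3/2 from the displayed ratio first; then prefactor -6.
Term ratio: r(k) = (-3/4) * (k-2) / [(k+1)] - rational; roots negated = parameters, x = (-3/4), C = -6.

This is -6 * 1F0(-2; -; -3/4) in reduced canonical form. Verdict: the binomial series (I4) fires (the 1F0 binomial series: exponent 2, x = -3/4). Sum: -147/8.
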